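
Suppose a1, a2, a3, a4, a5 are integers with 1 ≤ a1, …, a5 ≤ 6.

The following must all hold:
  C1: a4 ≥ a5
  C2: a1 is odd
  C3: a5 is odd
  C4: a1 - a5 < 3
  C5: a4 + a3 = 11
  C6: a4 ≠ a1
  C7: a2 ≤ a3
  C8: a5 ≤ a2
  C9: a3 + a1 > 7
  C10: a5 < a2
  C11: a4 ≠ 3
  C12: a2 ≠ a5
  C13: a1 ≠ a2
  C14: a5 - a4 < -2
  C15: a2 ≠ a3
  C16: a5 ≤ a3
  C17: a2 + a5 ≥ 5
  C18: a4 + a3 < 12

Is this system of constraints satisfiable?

Take a1 = 3, a2 = 4, a3 = 5, a4 = 6, a5 = 3. Then constraint 4: a1 - a5 = 0; constraint 5: a4 + a3 = 11, and every other listed constraint is also met.

Satisfiable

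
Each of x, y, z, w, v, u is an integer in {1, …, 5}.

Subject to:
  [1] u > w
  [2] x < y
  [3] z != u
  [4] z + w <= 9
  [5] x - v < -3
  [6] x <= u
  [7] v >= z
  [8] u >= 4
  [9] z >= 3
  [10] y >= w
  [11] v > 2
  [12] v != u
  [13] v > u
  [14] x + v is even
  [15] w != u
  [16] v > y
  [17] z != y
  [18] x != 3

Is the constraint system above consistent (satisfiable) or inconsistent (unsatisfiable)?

One satisfying assignment is x = 1, y = 4, z = 5, w = 1, v = 5, u = 4.
For the less obvious constraints — constraint 4: z + w = 6; constraint 5: x - v = -4; constraint 14: x + v = 6 is even — and the others hold by inspection.

Satisfiable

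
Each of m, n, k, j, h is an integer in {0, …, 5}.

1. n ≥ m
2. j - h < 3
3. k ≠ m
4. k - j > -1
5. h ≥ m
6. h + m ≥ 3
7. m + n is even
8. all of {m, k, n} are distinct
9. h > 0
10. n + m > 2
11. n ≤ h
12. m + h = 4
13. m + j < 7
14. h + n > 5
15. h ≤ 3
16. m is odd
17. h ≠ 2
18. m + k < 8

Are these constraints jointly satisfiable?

The assignment m = 1, n = 3, k = 4, j = 4, h = 3 works:
  constraint 2 holds since j - h = 1.
  constraint 4 holds since k - j = 0.
The rest check out directly.

Satisfiable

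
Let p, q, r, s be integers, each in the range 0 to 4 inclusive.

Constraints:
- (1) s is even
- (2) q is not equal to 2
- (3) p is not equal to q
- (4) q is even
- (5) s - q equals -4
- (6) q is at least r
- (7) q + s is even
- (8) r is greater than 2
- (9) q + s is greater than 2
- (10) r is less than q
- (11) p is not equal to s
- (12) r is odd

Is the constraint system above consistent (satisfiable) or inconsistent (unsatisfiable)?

Take p = 3, q = 4, r = 3, s = 0. Then constraint 1: s = 0 is even; constraint 5: s - q = -4; constraint 9: q + s = 4, and every other listed constraint is also met.

Satisfiable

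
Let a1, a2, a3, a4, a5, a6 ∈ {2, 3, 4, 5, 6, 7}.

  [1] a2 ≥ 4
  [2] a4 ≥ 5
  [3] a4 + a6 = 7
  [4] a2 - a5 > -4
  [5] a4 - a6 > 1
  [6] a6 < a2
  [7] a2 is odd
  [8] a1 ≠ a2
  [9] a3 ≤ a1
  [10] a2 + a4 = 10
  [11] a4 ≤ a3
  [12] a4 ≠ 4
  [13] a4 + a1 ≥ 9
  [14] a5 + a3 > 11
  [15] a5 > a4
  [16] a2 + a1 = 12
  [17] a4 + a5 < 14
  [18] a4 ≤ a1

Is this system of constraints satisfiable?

One satisfying assignment is a1 = 7, a2 = 5, a3 = 7, a4 = 5, a5 = 6, a6 = 2.
For the less obvious constraints — constraint 3: a4 + a6 = 7; constraint 4: a2 - a5 = -1; constraint 5: a4 - a6 = 3 — and the others hold by inspection.

Satisfiable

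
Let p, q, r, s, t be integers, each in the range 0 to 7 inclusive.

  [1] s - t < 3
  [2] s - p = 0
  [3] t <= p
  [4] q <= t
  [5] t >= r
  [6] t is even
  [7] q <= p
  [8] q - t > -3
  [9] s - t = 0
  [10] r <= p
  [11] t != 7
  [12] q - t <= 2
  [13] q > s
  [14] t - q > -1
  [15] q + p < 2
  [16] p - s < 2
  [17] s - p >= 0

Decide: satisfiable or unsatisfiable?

Constraints 3, 4, 13, and 17 give s < q, q ≤ t, t ≤ p, p ≤ s. Chaining: s < q ≤ t ≤ p ≤ s, which forces s < s — impossible.

Unsatisfiable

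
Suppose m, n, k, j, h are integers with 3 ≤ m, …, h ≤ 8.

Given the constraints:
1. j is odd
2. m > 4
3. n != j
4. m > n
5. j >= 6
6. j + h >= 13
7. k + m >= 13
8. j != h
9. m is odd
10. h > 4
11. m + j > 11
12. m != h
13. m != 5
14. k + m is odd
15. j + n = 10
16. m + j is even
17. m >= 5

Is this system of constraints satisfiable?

Satisfiable

Try m = 7, n = 3, k = 8, j = 7, h = 8.
Check constraint 6: j + h = 15; constraint 7: k + m = 15. The remaining constraints are straightforward to verify.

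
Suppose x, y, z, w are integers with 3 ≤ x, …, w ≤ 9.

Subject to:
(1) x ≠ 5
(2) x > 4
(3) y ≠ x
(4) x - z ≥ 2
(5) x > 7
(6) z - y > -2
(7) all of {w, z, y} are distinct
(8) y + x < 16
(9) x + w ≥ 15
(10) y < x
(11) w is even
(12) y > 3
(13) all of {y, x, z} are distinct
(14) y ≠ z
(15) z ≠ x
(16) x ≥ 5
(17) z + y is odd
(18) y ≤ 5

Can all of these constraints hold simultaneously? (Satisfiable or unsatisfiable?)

One satisfying assignment is x = 9, y = 4, z = 5, w = 8.
For the less obvious constraints — constraint 4: x - z = 4; constraint 6: z - y = 1 — and the others hold by inspection.

Satisfiable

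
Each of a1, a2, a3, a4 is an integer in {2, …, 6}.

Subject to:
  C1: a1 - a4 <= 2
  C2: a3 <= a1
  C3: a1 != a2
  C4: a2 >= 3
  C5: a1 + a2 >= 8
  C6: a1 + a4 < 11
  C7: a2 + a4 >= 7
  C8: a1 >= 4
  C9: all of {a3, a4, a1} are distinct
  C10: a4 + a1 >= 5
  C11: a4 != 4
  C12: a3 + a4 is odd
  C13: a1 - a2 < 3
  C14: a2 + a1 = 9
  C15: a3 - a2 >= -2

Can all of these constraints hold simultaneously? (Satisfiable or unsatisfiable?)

Satisfiable

One satisfying assignment is a1 = 5, a2 = 4, a3 = 2, a4 = 3.
For the less obvious constraints — constraint 1: a1 - a4 = 2; constraint 5: a1 + a2 = 9 — and the others hold by inspection.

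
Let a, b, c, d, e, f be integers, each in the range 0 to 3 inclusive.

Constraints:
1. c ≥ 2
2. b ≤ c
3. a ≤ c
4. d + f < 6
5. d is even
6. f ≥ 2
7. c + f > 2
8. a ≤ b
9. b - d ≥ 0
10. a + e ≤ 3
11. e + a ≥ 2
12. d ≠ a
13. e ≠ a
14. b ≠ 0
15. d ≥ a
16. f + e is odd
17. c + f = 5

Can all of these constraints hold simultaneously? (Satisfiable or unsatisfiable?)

Satisfiable

Setting (a, b, c, d, e, f) = (1, 2, 2, 2, 2, 3) satisfies everything: constraint 4: d + f = 5; constraint 7: c + f = 5, and the others follow.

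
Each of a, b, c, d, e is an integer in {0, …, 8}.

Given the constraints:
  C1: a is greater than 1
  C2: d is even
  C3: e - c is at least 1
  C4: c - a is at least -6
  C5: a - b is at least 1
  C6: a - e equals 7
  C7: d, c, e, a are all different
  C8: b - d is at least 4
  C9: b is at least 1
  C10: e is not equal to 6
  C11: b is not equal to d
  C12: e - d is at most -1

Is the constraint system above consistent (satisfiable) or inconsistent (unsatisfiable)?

Unsatisfiable

Constraints 3, 4, 5, 8, and 12 give d − e ≥ 1, e − c ≥ 1, c − a ≥ -6, a − b ≥ 1, b − d ≥ 4.
Adding all 5 inequalities: the left sides telescope to 0, and the right sides sum to 1 + 1 + (-6) + 1 + 4 = 1. So 0 ≥ 1, which is false.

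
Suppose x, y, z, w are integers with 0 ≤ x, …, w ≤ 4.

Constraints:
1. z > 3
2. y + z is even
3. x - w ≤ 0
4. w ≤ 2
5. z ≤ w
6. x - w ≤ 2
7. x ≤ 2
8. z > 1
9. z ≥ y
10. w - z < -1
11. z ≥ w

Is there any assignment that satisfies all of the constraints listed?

Unsatisfiable

From constraint 1: z ≥ 4. From constraints 4 and 5: z ≤ w and w ≤ 2, so z ≤ 2. But 2 < 4, so no value of z works.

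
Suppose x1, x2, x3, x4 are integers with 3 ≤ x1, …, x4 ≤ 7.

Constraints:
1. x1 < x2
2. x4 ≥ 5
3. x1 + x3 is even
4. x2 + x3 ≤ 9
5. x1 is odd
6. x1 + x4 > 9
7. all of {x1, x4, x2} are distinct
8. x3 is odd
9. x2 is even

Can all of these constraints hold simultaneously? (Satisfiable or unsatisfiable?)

Take x1 = 3, x2 = 4, x3 = 5, x4 = 7. Then constraint 4: x2 + x3 = 9; constraint 6: x1 + x4 = 10, and every other listed constraint is also met.

Satisfiable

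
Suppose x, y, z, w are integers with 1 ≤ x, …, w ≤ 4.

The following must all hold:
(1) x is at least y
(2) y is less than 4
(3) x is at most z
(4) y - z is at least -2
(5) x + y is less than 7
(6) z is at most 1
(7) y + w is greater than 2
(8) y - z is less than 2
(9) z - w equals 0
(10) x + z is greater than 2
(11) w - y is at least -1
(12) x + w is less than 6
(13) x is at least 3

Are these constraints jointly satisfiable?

From constraint 13: x ≥ 3. From constraints 3 and 6: x ≤ z and z ≤ 1, so x ≤ 1. But 1 < 3, so no value of x works.

Unsatisfiable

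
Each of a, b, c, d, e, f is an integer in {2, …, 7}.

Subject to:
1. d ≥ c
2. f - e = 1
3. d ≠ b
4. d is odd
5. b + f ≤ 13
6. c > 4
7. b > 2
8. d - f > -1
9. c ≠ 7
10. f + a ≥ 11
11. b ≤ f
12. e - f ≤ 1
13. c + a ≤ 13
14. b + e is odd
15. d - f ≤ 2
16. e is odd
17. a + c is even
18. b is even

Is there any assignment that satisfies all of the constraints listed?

Satisfiable

Try a = 6, b = 6, c = 6, d = 7, e = 5, f = 6.
Check constraint 2: f - e = 1; constraint 5: b + f = 12; constraint 8: d - f = 1. The remaining constraints are straightforward to verify.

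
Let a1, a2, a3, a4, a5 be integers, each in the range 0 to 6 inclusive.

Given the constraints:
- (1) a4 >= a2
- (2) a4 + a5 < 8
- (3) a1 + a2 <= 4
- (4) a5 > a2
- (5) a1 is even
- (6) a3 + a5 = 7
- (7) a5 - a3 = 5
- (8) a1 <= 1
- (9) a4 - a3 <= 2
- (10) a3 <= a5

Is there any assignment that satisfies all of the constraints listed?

The assignment a1 = 0, a2 = 1, a3 = 1, a4 = 1, a5 = 6 works:
  constraint 2 holds since a4 + a5 = 7.
  constraint 3 holds since a1 + a2 = 1.
  constraint 6 holds since a3 + a5 = 7.
The rest check out directly.

Satisfiable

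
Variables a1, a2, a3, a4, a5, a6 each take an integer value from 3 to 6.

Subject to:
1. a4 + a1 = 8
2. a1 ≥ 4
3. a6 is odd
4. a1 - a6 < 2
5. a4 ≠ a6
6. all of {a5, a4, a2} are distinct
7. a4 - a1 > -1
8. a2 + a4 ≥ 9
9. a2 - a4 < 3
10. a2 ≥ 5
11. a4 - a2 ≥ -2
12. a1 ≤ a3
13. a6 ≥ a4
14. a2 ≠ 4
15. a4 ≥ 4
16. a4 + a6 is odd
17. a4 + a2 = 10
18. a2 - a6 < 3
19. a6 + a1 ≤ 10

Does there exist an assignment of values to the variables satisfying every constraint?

Take a1 = 4, a2 = 6, a3 = 6, a4 = 4, a5 = 3, a6 = 5. Then constraint 1: a4 + a1 = 8; constraint 4: a1 - a6 = -1, and every other listed constraint is also met.

Satisfiable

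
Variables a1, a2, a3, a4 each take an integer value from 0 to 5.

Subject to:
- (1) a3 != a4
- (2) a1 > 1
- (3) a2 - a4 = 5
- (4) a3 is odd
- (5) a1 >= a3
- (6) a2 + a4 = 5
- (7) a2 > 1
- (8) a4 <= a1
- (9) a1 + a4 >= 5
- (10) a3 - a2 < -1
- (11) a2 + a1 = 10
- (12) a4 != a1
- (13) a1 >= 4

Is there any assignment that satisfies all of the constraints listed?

Satisfiable

The assignment a1 = 5, a2 = 5, a3 = 3, a4 = 0 works:
  constraint 3 holds since a2 - a4 = 5.
  constraint 6 holds since a2 + a4 = 5.
The rest check out directly.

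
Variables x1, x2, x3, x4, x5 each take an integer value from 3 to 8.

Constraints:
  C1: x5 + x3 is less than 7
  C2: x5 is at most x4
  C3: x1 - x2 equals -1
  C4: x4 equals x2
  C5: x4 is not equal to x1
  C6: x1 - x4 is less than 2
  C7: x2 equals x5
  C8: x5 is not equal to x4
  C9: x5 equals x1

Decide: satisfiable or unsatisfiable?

Unsatisfiable

From constraints 4, 7, and 9, x4 = x2 = x5 = x1, so x4 = x1. But constraint 5 says x4 ≠ x1. Contradiction.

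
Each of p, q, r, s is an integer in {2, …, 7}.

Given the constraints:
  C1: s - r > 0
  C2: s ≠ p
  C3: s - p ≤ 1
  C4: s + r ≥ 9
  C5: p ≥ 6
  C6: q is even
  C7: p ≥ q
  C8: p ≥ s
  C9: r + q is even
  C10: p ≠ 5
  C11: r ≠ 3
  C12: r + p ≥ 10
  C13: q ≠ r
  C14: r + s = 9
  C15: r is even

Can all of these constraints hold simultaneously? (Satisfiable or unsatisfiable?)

Satisfiable

One satisfying assignment is p = 7, q = 6, r = 4, s = 5.
For the less obvious constraints — constraint 1: s - r = 1; constraint 3: s - p = -2; constraint 4: s + r = 9 — and the others hold by inspection.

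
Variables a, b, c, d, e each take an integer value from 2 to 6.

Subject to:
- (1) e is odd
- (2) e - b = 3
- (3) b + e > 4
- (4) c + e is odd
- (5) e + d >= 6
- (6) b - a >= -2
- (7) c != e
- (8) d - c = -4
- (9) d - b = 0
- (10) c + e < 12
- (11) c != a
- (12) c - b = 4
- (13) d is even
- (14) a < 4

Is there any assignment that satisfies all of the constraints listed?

Setting (a, b, c, d, e) = (2, 2, 6, 2, 5) satisfies everything: constraint 2: e - b = 3; constraint 3: b + e = 7; constraint 5: e + d = 7, and the others follow.

Satisfiable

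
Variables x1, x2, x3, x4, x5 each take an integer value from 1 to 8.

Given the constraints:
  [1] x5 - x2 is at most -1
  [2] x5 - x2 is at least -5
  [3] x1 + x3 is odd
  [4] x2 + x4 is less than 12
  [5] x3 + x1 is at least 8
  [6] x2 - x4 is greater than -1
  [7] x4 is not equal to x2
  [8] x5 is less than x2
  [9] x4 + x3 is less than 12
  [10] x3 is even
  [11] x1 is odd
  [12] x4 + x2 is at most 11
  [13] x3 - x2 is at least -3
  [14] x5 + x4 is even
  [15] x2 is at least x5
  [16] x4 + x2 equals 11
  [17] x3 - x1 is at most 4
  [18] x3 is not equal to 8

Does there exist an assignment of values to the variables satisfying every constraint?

Take x1 = 3, x2 = 6, x3 = 6, x4 = 5, x5 = 3. Then constraint 1: x5 - x2 = -3; constraint 2: x5 - x2 = -3, and every other listed constraint is also met.

Satisfiable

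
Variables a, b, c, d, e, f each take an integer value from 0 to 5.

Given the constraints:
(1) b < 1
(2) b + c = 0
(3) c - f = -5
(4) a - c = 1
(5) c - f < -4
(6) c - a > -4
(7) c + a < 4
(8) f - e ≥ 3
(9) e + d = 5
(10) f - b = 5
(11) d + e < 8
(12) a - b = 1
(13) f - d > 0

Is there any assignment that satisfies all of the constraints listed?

Satisfiable

One satisfying assignment is a = 1, b = 0, c = 0, d = 3, e = 2, f = 5.
For the less obvious constraints — constraint 2: b + c = 0; constraint 3: c - f = -5 — and the others hold by inspection.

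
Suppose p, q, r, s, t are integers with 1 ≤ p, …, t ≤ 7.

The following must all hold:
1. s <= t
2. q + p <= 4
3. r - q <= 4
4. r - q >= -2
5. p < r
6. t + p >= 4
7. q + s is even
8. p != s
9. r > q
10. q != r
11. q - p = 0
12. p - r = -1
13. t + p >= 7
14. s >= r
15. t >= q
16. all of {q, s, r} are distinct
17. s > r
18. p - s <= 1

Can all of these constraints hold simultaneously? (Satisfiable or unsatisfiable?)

The assignment p = 1, q = 1, r = 2, s = 3, t = 6 works:
  constraint 2 holds since q + p = 2.
  constraint 3 holds since r - q = 1.
  constraint 4 holds since r - q = 1.
The rest check out directly.

Satisfiable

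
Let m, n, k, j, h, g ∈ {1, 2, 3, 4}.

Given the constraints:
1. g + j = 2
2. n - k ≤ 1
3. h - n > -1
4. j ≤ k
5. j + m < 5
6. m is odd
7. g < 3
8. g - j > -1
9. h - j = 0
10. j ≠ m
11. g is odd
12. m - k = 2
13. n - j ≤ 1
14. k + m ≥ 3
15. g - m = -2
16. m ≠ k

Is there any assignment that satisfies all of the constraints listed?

The assignment m = 3, n = 1, k = 1, j = 1, h = 1, g = 1 works:
  constraint 1 holds since g + j = 2.
  constraint 2 holds since n - k = 0.
  constraint 3 holds since h - n = 0.
The rest check out directly.

Satisfiable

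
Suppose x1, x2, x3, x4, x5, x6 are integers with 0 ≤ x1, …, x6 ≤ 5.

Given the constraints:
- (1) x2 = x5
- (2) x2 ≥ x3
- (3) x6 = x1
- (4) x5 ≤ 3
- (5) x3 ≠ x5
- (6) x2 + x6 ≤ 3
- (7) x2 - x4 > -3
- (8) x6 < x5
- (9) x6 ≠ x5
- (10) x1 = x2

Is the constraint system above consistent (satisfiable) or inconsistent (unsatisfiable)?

From constraints 1, 3, and 10, x6 = x1 = x2 = x5, so x6 = x5. But constraint 9 says x6 ≠ x5. Contradiction.

Unsatisfiable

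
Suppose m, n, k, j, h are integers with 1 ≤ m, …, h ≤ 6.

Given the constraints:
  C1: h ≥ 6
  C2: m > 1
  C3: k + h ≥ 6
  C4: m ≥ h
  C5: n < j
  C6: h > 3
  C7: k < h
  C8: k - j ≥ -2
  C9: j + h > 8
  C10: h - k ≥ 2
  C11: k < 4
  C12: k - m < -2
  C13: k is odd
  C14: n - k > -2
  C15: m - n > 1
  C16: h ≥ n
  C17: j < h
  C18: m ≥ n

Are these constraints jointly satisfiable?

Satisfiable

Take m = 6, n = 2, k = 3, j = 5, h = 6. Then constraint 3: k + h = 9; constraint 8: k - j = -2, and every other listed constraint is also met.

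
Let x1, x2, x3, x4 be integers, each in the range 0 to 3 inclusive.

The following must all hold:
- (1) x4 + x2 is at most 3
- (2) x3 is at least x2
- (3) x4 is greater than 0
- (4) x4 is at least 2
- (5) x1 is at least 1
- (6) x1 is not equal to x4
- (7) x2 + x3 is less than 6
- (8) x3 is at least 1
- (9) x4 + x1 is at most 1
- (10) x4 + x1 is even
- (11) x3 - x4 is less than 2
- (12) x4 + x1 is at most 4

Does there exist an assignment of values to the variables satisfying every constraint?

Unsatisfiable

From constraint 4: x4 ≥ 2. From constraint 5: x1 ≥ 1. Hence x4 + x1 ≥ 3. But constraint 9 requires x4 + x1 ≤ 1, and 1 < 3. Contradiction.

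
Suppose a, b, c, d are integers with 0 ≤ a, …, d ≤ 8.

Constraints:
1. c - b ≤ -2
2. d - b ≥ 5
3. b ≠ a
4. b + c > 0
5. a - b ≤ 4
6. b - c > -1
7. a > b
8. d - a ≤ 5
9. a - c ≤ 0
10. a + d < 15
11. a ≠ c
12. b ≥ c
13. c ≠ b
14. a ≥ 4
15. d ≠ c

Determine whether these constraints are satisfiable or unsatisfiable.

Unsatisfiable

Constraints 1, 2, 8, and 9 give c − a ≥ 0, a − d ≥ -5, d − b ≥ 5, b − c ≥ 2.
Adding all 4 inequalities: the left sides telescope to 0, and the right sides sum to 0 + (-5) + 5 + 2 = 2. So 0 ≥ 2, which is false.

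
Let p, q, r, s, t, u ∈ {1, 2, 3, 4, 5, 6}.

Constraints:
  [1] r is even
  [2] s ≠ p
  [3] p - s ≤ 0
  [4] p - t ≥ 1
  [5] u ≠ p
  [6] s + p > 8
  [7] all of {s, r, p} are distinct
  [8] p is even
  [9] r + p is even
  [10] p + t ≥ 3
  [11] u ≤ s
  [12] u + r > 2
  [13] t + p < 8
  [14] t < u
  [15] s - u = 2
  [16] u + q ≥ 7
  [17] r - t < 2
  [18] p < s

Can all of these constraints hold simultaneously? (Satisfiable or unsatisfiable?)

One satisfying assignment is p = 4, q = 6, r = 2, s = 5, t = 2, u = 3.
For the less obvious constraints — constraint 3: p - s = -1; constraint 4: p - t = 2 — and the others hold by inspection.

Satisfiable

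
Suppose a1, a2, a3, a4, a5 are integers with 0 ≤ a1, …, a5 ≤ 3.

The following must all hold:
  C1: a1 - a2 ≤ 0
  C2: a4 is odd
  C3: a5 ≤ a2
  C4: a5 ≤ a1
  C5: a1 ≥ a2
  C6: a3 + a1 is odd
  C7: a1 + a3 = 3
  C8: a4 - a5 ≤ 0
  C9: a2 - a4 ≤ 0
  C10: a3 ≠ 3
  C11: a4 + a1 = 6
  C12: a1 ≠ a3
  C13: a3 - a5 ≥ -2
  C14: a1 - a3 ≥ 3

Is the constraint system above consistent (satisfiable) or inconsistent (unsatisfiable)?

Unsatisfiable

Constraints 1, 8, 9, 13, and 14 give a3 − a5 ≥ -2, a5 − a4 ≥ 0, a4 − a2 ≥ 0, a2 − a1 ≥ 0, a1 − a3 ≥ 3.
Adding all 5 inequalities: the left sides telescope to 0, and the right sides sum to (-2) + 0 + 0 + 0 + 3 = 1. So 0 ≥ 1, which is false.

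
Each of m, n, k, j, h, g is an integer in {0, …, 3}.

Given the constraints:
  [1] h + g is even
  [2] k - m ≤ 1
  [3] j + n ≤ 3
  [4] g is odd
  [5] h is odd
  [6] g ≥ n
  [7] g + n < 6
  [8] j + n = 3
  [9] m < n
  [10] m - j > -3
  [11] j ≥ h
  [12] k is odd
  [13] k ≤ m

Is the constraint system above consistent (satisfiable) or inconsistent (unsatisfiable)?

Satisfiable

Take m = 1, n = 2, k = 1, j = 1, h = 1, g = 3. Then constraint 2: k - m = 0; constraint 3: j + n = 3; constraint 7: g + n = 5, and every other listed constraint is also met.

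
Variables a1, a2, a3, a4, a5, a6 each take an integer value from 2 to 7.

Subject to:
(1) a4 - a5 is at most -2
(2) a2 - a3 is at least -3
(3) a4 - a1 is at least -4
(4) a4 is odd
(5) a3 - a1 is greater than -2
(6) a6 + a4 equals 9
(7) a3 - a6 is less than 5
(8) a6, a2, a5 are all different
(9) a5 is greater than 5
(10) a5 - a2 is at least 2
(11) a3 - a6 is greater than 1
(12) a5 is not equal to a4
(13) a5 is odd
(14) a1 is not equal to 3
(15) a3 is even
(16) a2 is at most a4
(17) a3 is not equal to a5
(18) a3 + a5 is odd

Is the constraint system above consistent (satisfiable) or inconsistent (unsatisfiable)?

Try a1 = 7, a2 = 3, a3 = 6, a4 = 5, a5 = 7, a6 = 4.
Check constraint 1: a4 - a5 = -2; constraint 2: a2 - a3 = -3; constraint 3: a4 - a1 = -2. The remaining constraints are straightforward to verify.

Satisfiable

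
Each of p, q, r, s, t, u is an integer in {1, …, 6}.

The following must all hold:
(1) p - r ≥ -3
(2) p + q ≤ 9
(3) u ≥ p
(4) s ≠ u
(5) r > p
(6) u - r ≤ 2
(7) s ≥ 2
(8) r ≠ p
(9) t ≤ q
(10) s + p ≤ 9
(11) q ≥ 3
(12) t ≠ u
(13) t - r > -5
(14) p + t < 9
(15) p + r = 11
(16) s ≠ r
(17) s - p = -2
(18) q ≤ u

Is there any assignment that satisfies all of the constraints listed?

Satisfiable

One satisfying assignment is p = 5, q = 4, r = 6, s = 3, t = 3, u = 6.
For the less obvious constraints — constraint 1: p - r = -1; constraint 2: p + q = 9; constraint 6: u - r = 0 — and the others hold by inspection.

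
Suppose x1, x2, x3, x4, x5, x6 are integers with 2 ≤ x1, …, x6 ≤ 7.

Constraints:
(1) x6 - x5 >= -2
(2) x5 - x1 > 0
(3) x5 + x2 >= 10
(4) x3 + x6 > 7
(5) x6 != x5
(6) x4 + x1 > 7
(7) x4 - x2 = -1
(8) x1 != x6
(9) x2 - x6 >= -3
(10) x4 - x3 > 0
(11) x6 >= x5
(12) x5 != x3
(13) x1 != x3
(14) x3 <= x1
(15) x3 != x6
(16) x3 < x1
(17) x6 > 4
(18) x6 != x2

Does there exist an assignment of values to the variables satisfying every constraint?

Satisfiable

Setting (x1, x2, x3, x4, x5, x6) = (4, 5, 2, 4, 6, 7) satisfies everything: constraint 1: x6 - x5 = 1; constraint 2: x5 - x1 = 2, and the others follow.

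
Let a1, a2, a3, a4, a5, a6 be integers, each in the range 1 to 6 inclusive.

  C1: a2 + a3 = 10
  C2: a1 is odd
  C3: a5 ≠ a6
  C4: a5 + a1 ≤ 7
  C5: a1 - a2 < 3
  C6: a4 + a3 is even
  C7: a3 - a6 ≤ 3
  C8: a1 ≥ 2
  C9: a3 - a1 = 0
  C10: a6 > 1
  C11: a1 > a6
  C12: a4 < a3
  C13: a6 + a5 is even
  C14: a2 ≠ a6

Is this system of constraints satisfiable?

Satisfiable

The assignment a1 = 5, a2 = 5, a3 = 5, a4 = 3, a5 = 1, a6 = 3 works:
  constraint 1 holds since a2 + a3 = 10.
  constraint 4 holds since a5 + a1 = 6.
The rest check out directly.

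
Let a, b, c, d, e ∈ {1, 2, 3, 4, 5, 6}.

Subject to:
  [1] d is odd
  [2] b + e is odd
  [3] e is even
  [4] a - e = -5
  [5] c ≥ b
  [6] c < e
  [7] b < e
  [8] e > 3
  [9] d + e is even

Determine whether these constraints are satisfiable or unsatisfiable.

Unsatisfiable

Constraint 1 makes d odd and constraint 3 makes e even, so d + e must be odd. Constraint 9 says d + e is even — contradiction.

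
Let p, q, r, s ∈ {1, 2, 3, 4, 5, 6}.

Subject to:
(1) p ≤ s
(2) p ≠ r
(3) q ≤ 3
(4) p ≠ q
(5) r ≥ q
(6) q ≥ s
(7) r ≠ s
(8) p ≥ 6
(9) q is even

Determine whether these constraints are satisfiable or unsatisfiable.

From constraints 1 and 8: s ≥ p and p ≥ 6, so s ≥ 6. From constraints 3 and 6: s ≤ q and q ≤ 3, so s ≤ 3. But 3 < 6, so no value of s works.

Unsatisfiable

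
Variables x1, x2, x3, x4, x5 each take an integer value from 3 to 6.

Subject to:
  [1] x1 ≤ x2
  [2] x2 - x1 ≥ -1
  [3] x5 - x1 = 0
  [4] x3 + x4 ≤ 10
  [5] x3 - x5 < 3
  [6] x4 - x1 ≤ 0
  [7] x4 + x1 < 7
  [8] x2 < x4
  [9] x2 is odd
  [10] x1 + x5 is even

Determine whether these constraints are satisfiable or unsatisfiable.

Unsatisfiable

Constraints 1, 6, and 8 give x1 ≤ x2, x2 < x4, x4 ≤ x1. Chaining: x1 ≤ x2 < x4 ≤ x1, which forces x1 < x1 — impossible.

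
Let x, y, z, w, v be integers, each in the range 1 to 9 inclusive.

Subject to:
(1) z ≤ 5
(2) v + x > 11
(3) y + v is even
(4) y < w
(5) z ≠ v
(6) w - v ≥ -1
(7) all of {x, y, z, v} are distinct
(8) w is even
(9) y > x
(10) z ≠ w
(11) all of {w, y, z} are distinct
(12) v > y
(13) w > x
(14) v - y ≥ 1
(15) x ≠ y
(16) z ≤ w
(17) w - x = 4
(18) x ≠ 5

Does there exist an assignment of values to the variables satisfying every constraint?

Satisfiable

The assignment x = 4, y = 7, z = 2, w = 8, v = 9 works:
  constraint 2 holds since v + x = 13.
  constraint 6 holds since w - v = -1.
The rest check out directly.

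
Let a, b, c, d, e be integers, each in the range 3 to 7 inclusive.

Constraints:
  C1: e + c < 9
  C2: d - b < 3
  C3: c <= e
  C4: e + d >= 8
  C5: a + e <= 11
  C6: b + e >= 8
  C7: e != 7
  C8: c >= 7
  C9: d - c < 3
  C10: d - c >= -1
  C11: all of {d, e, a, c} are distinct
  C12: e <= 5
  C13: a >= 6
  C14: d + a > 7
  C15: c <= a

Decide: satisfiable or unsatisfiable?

From constraint 13: a ≥ 6. From constraints 3 and 8: e ≥ c ≥ 7. Hence a + e ≥ 13. But constraint 5 requires a + e ≤ 11, and 11 < 13. Contradiction.

Unsatisfiable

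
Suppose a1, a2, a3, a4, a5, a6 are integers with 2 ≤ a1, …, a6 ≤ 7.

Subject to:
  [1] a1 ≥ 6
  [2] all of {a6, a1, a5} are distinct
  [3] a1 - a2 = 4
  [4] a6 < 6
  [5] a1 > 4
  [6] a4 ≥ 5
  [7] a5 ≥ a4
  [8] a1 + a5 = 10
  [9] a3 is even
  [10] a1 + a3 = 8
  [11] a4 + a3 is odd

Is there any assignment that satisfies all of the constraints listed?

From constraint 1: a1 ≥ 6. From constraints 6 and 7: a5 ≥ a4 ≥ 5. Hence a1 + a5 ≥ 11. But constraint 8 requires a1 + a5 = 10, and 10 < 11. Contradiction.

Unsatisfiable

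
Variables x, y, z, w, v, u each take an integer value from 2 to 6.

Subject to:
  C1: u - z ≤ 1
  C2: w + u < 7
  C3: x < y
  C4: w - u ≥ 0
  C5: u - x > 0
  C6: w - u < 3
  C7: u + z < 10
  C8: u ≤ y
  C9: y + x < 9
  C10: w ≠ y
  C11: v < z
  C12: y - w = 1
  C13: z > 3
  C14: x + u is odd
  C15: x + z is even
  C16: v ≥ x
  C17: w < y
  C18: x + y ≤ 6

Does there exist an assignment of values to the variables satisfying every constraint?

Satisfiable

One satisfying assignment is x = 2, y = 4, z = 4, w = 3, v = 3, u = 3.
For the less obvious constraints — constraint 1: u - z = -1; constraint 2: w + u = 6 — and the others hold by inspection.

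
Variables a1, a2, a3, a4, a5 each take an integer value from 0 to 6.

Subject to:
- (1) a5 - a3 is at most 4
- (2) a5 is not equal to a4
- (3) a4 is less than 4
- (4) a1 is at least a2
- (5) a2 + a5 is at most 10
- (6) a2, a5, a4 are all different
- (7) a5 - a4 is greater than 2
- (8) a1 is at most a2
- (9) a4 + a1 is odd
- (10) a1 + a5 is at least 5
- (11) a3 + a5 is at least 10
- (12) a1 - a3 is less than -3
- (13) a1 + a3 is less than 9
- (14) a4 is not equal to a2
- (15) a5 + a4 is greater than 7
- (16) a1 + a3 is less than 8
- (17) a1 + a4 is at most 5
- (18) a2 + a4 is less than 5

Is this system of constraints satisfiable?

Satisfiable

One satisfying assignment is a1 = 1, a2 = 1, a3 = 5, a4 = 2, a5 = 6.
For the less obvious constraints — constraint 1: a5 - a3 = 1; constraint 5: a2 + a5 = 7; constraint 7: a5 - a4 = 4 — and the others hold by inspection.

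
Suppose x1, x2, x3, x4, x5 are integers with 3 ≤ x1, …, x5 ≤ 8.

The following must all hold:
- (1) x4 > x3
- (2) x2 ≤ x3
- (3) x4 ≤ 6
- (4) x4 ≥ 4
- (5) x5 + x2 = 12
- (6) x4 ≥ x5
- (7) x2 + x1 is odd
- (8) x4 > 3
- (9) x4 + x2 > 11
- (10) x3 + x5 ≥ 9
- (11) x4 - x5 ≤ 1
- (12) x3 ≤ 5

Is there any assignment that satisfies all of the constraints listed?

Unsatisfiable

From constraints 3 and 6: x5 ≤ x4 ≤ 6. From constraints 2 and 12: x2 ≤ x3 ≤ 5. Hence x5 + x2 ≤ 11. But constraint 5 requires x5 + x2 = 12, and 12 > 11. Contradiction.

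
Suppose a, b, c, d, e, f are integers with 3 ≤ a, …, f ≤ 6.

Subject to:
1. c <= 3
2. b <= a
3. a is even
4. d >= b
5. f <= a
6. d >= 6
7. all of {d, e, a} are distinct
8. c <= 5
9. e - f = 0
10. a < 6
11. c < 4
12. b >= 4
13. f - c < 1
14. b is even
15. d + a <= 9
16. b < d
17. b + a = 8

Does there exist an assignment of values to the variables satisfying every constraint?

From constraint 6: d ≥ 6. From constraints 2 and 12: a ≥ b ≥ 4. Hence d + a ≥ 10. But constraint 15 requires d + a ≤ 9, and 9 < 10. Contradiction.

Unsatisfiable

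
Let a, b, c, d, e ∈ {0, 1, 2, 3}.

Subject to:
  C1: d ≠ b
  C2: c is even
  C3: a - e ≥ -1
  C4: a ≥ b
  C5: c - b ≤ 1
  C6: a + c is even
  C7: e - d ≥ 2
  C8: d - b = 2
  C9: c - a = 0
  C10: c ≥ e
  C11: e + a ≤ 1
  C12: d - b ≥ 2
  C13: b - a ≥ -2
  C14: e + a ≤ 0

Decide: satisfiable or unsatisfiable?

Unsatisfiable

Constraints 3, 7, 12, and 13 give d − b ≥ 2, b − a ≥ -2, a − e ≥ -1, e − d ≥ 2.
Adding all 4 inequalities: the left sides telescope to 0, and the right sides sum to 2 + (-2) + (-1) + 2 = 1. So 0 ≥ 1, which is false.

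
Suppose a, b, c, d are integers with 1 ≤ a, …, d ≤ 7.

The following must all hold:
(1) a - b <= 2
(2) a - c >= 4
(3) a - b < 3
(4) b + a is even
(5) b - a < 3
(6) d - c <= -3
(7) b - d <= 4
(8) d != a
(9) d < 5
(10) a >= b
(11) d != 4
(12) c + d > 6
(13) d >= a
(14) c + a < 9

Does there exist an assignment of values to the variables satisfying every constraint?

Unsatisfiable

Constraints 1, 2, 6, and 7 give c − d ≥ 3, d − b ≥ -4, b − a ≥ -2, a − c ≥ 4.
Adding all 4 inequalities: the left sides telescope to 0, and the right sides sum to 3 + (-4) + (-2) + 4 = 1. So 0 ≥ 1, which is false.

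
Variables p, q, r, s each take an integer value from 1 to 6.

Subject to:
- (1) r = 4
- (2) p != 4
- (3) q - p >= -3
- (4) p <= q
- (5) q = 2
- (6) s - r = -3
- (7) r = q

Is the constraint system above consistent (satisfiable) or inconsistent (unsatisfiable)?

Constraint 1 fixes r = 4 and constraint 5 fixes q = 2, but constraint 7 requires r = q. Since 4 ≠ 2, contradiction.

Unsatisfiable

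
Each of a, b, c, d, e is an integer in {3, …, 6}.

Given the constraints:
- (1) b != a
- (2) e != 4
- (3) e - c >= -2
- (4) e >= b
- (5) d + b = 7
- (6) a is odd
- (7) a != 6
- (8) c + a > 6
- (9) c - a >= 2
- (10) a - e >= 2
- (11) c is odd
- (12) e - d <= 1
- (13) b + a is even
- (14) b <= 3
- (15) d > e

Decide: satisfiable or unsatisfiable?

Unsatisfiable

Constraints 3, 9, and 10 give a − e ≥ 2, e − c ≥ -2, c − a ≥ 2.
Adding all 3 inequalities: the left sides telescope to 0, and the right sides sum to 2 + (-2) + 2 = 2. So 0 ≥ 2, which is false.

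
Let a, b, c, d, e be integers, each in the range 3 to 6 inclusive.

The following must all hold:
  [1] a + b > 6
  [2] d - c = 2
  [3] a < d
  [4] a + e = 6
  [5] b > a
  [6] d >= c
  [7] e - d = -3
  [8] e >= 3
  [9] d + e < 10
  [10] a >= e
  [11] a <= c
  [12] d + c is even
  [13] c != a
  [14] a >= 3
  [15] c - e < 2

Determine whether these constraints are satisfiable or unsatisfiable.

Satisfiable

Take a = 3, b = 5, c = 4, d = 6, e = 3. Then constraint 1: a + b = 8; constraint 2: d - c = 2, and every other listed constraint is also met.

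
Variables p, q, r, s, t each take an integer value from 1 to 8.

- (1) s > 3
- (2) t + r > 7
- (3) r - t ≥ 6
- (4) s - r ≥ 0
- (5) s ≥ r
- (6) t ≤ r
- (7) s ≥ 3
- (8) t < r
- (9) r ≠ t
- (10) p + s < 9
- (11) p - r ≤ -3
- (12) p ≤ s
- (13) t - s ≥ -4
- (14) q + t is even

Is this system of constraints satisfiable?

Unsatisfiable

Constraints 3, 4, and 13 give r − t ≥ 6, t − s ≥ -4, s − r ≥ 0.
Adding all 3 inequalities: the left sides telescope to 0, and the right sides sum to 6 + (-4) + 0 = 2. So 0 ≥ 2, which is false.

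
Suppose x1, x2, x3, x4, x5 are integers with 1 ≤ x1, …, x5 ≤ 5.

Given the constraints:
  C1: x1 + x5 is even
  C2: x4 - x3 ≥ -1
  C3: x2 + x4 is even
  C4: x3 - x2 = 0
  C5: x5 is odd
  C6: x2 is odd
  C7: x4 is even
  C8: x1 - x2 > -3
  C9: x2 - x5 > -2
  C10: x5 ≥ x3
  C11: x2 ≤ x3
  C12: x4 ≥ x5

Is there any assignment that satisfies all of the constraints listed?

Constraint 6 makes x2 odd and constraint 7 makes x4 even, so x2 + x4 must be odd. Constraint 3 says x2 + x4 is even — contradiction.

Unsatisfiable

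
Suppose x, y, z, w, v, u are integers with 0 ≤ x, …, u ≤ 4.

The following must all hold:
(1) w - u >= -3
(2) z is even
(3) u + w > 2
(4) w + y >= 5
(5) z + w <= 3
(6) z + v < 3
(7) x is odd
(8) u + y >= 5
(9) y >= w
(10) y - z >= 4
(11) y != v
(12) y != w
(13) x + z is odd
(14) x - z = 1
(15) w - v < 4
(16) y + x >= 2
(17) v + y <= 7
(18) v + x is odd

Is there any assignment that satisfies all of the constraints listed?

Try x = 1, y = 4, z = 0, w = 2, v = 0, u = 3.
Check constraint 1: w - u = -1; constraint 3: u + w = 5. The remaining constraints are straightforward to verify.

Satisfiable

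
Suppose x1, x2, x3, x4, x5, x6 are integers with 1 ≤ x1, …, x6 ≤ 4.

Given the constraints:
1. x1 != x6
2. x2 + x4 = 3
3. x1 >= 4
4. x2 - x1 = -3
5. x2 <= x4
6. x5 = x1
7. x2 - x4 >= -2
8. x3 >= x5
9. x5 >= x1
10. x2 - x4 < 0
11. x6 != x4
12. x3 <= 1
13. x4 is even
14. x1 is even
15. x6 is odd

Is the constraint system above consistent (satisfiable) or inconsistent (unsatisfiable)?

Unsatisfiable

From constraints 3 and 9: x5 ≥ x1 and x1 ≥ 4, so x5 ≥ 4. From constraints 8 and 12: x5 ≤ x3 and x3 ≤ 1, so x5 ≤ 1. But 1 < 4, so no value of x5 works.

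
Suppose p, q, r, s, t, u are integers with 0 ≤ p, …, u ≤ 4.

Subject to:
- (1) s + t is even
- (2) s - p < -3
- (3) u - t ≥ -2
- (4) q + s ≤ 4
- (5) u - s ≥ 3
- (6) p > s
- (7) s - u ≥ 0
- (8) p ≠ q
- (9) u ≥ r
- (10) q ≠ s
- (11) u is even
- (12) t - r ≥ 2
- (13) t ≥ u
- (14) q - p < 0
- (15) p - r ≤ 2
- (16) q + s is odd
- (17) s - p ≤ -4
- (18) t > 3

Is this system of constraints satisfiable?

Unsatisfiable

Constraints 3, 7, 12, 15, and 17 give s − u ≥ 0, u − t ≥ -2, t − r ≥ 2, r − p ≥ -2, p − s ≥ 4.
Adding all 5 inequalities: the left sides telescope to 0, and the right sides sum to 0 + (-2) + 2 + (-2) + 4 = 2. So 0 ≥ 2, which is false.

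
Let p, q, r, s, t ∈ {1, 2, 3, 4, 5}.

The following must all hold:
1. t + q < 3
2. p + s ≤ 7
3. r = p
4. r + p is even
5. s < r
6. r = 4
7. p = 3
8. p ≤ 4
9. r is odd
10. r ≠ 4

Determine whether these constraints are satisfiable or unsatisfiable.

Constraint 6 fixes r = 4 and constraint 7 fixes p = 3, but constraint 3 requires r = p. Since 4 ≠ 3, contradiction.

Unsatisfiable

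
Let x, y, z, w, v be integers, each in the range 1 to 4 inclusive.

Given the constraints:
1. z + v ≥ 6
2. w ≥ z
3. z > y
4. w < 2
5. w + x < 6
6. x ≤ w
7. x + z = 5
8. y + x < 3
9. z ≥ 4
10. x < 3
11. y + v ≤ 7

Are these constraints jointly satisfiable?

Unsatisfiable

From constraints 2 and 9: w ≥ z and z ≥ 4, so w ≥ 4. From constraint 4: w ≤ 1. But 1 < 4, so no value of w works.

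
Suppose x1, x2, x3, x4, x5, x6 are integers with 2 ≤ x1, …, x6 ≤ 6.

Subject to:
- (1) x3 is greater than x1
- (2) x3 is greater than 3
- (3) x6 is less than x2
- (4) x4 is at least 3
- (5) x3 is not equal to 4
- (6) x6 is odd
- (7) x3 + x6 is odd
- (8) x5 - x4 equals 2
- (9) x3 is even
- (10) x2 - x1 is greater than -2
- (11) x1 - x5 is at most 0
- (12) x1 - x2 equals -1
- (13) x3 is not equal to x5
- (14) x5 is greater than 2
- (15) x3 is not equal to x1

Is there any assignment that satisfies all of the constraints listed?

One satisfying assignment is x1 = 5, x2 = 6, x3 = 6, x4 = 3, x5 = 5, x6 = 5.
For the less obvious constraints — constraint 8: x5 - x4 = 2; constraint 10: x2 - x1 = 1; constraint 11: x1 - x5 = 0 — and the others hold by inspection.

Satisfiable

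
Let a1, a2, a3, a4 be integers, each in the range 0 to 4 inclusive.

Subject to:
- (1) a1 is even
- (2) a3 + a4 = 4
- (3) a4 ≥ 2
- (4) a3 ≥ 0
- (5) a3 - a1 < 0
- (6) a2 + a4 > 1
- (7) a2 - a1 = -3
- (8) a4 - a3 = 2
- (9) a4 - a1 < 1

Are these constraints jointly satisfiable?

Try a1 = 4, a2 = 1, a3 = 1, a4 = 3.
Check constraint 2: a3 + a4 = 4; constraint 5: a3 - a1 = -3; constraint 6: a2 + a4 = 4. The remaining constraints are straightforward to verify.

Satisfiable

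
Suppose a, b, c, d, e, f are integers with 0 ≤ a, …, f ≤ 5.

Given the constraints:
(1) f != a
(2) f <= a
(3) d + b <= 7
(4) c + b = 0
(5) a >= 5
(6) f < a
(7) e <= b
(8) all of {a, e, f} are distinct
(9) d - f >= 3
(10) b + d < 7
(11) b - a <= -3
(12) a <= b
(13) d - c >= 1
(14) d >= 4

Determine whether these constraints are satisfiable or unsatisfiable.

From constraint 14: d ≥ 4. From constraints 5 and 12: b ≥ a ≥ 5. Hence d + b ≥ 9. But constraint 3 requires d + b ≤ 7, and 7 < 9. Contradiction.

Unsatisfiable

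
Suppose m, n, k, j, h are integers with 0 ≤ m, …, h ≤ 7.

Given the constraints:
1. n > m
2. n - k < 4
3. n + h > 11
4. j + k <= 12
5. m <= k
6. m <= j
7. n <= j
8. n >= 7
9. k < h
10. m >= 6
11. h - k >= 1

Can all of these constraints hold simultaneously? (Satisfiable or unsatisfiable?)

Unsatisfiable

From constraints 7 and 8: j ≥ n ≥ 7. From constraints 5 and 10: k ≥ m ≥ 6. Hence j + k ≥ 13. But constraint 4 requires j + k ≤ 12, and 12 < 13. Contradiction.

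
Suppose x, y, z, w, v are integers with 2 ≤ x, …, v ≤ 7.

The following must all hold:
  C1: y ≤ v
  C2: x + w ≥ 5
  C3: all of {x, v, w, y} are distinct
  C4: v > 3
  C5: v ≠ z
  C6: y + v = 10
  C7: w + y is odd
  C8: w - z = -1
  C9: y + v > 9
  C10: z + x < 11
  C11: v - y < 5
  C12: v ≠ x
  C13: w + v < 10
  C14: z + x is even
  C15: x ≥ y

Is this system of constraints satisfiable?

Setting (x, y, z, w, v) = (5, 3, 3, 2, 7) satisfies everything: constraint 2: x + w = 7; constraint 6: y + v = 10; constraint 8: w - z = -1, and the others follow.

Satisfiable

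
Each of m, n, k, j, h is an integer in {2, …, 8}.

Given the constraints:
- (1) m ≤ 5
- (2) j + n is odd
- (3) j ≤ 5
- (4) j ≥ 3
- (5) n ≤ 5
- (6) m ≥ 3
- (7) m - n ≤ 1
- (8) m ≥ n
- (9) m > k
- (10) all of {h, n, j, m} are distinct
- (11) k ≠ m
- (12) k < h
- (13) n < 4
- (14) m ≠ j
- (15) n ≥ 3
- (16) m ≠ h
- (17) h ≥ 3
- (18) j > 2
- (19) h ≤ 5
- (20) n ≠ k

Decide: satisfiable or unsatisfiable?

Unsatisfiable

Constraints 1, 3, 4, 5, 6, 15, 17, and 19 confine each of h, n, j, m to the 3 values {3, …, 5}.
Constraint 10 requires all 4 of them to be distinct, but only 3 values are available — impossible by the pigeonhole principle.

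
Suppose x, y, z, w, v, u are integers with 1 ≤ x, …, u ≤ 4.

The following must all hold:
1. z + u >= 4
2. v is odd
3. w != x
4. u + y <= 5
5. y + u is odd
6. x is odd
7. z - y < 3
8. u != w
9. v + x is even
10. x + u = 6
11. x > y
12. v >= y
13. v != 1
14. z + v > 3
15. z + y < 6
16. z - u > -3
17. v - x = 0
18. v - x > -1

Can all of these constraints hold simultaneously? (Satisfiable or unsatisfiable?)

Setting (x, y, z, w, v, u) = (3, 2, 3, 2, 3, 3) satisfies everything: constraint 1: z + u = 6; constraint 4: u + y = 5; constraint 7: z - y = 1, and the others follow.

Satisfiable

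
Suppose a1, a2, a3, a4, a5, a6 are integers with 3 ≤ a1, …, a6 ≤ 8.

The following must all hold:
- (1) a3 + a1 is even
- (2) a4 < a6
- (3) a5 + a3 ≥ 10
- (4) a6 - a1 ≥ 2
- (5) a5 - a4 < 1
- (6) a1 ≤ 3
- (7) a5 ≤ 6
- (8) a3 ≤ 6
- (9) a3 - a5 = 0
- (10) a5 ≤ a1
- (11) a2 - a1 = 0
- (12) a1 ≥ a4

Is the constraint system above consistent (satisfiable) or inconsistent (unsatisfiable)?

From constraints 6 and 10: a5 ≤ a1 ≤ 3. From constraint 8: a3 ≤ 6. Hence a5 + a3 ≤ 9. But constraint 3 requires a5 + a3 ≥ 10, and 10 > 9. Contradiction.

Unsatisfiable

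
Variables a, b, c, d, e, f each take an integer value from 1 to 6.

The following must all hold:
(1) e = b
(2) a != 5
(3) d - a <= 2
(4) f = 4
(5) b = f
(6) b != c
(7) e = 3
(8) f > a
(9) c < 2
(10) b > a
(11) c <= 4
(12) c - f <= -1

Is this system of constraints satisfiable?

Constraint 7 fixes e = 3 and constraint 4 fixes f = 4. Constraints 1 and 5 give e = b = f, so e = f. But 3 ≠ 4 — contradiction.

Unsatisfiable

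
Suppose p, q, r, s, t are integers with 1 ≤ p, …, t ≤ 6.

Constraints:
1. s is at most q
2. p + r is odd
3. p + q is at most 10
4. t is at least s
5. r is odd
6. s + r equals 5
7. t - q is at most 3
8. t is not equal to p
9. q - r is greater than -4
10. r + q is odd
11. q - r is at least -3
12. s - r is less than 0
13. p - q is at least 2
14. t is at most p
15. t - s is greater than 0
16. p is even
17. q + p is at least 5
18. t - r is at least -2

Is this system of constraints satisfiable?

Try p = 6, q = 2, r = 3, s = 2, t = 4.
Check constraint 3: p + q = 8; constraint 6: s + r = 5; constraint 7: t - q = 2. The remaining constraints are straightforward to verify.

Satisfiable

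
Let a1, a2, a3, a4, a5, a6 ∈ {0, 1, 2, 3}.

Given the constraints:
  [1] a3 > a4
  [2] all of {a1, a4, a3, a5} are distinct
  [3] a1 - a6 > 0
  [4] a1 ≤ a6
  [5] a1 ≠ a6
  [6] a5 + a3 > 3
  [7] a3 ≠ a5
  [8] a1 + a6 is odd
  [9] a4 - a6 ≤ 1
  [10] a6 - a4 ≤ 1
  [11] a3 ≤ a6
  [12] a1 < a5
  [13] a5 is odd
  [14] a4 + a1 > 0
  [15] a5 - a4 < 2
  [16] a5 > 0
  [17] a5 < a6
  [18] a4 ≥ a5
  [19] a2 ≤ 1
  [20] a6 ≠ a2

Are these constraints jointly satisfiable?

Unsatisfiable

Constraints 1, 3, 11, 12, and 18 give a6 < a1, a1 < a5, a5 ≤ a4, a4 < a3, a3 ≤ a6. Chaining: a6 < a1 < a5 ≤ a4 < a3 ≤ a6, which forces a6 < a6 — impossible.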